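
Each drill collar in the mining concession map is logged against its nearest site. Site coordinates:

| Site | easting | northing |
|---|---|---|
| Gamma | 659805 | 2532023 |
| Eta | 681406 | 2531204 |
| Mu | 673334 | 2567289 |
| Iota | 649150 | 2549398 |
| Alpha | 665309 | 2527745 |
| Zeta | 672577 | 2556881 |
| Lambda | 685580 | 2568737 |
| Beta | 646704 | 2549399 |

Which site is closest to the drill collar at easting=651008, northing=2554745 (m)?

Iota

Squared distances to each site:
Gamma: 593676493.000; Eta: 1478217085.000; Mu: 655802212.000; Iota: 32042573.000; Alpha: 933518601.000; Zeta: 469784257.000; Lambda: 1390999248.000; Beta: 47104132.000.
Minimum at Iota.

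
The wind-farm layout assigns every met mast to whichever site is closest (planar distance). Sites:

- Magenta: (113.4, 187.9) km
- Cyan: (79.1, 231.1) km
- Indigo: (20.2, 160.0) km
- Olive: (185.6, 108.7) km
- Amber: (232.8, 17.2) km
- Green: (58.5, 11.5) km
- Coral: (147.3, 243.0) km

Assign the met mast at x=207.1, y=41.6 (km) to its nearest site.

Squared distances to each site:
Magenta: 30183.380; Cyan: 52294.250; Indigo: 48950.170; Olive: 4964.660; Amber: 1255.850; Green: 22987.970; Coral: 44138.000.
Minimum at Amber.

Amber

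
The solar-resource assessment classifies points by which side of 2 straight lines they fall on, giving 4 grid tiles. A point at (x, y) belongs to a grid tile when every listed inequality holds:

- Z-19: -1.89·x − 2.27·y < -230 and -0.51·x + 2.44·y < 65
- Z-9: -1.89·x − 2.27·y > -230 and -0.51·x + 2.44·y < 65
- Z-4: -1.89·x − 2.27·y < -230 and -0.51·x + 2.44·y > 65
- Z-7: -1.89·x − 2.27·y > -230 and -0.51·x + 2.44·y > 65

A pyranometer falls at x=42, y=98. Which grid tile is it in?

Z-4

-1.89·42 − 2.27·98 = -301.840, which is < -230
-0.51·42 + 2.44·98 = 217.700, which is > 65
This sign pattern matches Z-4.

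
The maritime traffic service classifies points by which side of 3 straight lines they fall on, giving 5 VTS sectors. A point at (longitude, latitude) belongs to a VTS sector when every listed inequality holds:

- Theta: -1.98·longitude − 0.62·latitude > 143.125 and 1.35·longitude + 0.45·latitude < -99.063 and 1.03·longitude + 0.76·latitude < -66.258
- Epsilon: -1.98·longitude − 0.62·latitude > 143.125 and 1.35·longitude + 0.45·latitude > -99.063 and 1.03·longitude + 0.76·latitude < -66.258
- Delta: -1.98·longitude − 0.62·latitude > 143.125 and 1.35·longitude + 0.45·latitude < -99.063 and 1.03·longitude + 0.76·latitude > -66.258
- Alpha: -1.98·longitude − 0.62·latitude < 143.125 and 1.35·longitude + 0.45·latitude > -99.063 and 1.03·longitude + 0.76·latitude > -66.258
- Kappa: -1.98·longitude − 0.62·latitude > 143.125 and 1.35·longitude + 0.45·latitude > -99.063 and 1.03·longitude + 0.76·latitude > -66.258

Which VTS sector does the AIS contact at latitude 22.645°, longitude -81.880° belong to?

Theta

-1.98·-81.880 − 0.62·22.645 = 148.083, which is > 143.125
1.35·-81.880 + 0.45·22.645 = -100.348, which is < -99.063
1.03·-81.880 + 0.76·22.645 = -67.126, which is < -66.258
This sign pattern matches Theta.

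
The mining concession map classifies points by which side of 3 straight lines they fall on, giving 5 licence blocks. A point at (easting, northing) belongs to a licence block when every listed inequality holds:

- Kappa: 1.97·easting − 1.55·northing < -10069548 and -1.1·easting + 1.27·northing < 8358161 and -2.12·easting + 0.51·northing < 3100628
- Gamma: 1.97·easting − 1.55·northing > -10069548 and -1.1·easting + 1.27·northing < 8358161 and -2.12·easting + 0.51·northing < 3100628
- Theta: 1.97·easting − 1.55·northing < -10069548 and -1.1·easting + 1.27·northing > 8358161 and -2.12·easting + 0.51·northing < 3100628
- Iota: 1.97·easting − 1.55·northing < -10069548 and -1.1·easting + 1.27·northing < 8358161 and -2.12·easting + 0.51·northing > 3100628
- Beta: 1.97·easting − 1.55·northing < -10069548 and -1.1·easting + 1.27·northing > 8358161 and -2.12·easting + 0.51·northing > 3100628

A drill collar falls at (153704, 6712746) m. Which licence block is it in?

1.97·153704 − 1.55·6712746 = -10101959.420, which is < -10069548
-1.1·153704 + 1.27·6712746 = 8356113.020, which is < 8358161
-2.12·153704 + 0.51·6712746 = 3097647.980, which is < 3100628
This sign pattern matches Kappa.

Kappa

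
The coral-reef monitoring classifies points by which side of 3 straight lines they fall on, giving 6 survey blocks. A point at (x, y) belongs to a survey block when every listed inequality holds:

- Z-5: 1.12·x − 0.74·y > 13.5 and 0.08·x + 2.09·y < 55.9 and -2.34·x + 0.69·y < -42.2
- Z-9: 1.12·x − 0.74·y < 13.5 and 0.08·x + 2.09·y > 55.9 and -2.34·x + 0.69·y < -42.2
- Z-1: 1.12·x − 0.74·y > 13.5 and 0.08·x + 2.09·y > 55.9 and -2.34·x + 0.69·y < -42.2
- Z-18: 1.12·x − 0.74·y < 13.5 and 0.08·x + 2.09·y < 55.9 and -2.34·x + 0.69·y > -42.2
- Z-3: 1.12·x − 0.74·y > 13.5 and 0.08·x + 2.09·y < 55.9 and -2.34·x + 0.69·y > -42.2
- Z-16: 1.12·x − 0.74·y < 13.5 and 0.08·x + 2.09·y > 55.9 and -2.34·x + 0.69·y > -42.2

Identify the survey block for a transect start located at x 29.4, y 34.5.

Z-9

1.12·29.4 − 0.74·34.5 = 7.398, which is < 13.5
0.08·29.4 + 2.09·34.5 = 74.457, which is > 55.9
-2.34·29.4 + 0.69·34.5 = -44.991, which is < -42.2
This sign pattern matches Z-9.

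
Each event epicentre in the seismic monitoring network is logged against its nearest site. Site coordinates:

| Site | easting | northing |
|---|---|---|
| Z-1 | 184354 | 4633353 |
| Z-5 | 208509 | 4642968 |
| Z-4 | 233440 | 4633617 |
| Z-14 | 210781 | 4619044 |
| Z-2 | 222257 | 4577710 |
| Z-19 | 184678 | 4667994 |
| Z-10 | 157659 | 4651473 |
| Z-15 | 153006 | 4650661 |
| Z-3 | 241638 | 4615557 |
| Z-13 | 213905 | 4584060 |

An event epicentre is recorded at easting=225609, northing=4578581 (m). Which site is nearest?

Z-2

Squared distances to each site:
Z-1: 4701947009.000; Z-5: 4438095769.000; Z-4: 3090285857.000; Z-14: 1857123953.000; Z-2: 11994545.000; Z-19: 9670031330.000; Z-10: 9930446164.000; Z-15: 10466722009.000; Z-3: 1624153417.000; Z-13: 167003057.000.
Minimum at Z-2.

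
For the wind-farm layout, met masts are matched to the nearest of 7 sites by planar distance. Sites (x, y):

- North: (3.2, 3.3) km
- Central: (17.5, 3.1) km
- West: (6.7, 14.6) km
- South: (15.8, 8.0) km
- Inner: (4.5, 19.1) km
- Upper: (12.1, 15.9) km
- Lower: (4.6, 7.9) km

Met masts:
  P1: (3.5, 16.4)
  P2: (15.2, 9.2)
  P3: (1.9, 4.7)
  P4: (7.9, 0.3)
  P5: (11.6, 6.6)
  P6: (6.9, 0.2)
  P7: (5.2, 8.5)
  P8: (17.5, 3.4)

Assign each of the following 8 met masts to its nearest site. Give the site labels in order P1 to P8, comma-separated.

Inner, South, North, North, South, North, Lower, Central

P1 → Inner (d²=8.29)
P2 → South (d²=1.80)
P3 → North (d²=3.65)
P4 → North (d²=31.09)
P5 → South (d²=19.60)
P6 → North (d²=23.30)
P7 → Lower (d²=0.72)
P8 → Central (d²=0.09)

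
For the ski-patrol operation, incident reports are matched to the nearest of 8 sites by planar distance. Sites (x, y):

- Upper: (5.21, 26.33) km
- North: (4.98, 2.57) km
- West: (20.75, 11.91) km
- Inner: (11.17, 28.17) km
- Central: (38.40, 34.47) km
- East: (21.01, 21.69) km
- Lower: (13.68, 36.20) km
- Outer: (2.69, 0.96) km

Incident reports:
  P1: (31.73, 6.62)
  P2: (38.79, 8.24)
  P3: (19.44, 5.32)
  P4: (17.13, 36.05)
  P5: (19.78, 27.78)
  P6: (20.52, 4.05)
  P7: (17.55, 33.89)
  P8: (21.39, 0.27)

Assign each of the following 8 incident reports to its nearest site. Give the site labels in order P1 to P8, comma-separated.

P1 → West (d²=148.54)
P2 → West (d²=338.91)
P3 → West (d²=45.14)
P4 → Lower (d²=11.92)
P5 → East (d²=38.60)
P6 → West (d²=61.83)
P7 → Lower (d²=20.31)
P8 → West (d²=135.90)

West, West, West, Lower, East, West, Lower, West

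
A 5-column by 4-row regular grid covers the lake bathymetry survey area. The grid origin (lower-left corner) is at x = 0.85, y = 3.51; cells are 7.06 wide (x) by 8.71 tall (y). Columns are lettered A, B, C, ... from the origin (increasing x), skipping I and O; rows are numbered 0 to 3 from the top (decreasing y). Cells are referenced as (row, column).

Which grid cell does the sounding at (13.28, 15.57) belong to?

Column index: ⌊(13.28 − 0.85) / 7.06⌋ = ⌊1.761⌋ = 1 → column B
Row offset from origin: ⌊(15.57 − 3.51) / 8.71⌋ = ⌊1.385⌋ = 1 → row 2 (counted from top)

(2, B)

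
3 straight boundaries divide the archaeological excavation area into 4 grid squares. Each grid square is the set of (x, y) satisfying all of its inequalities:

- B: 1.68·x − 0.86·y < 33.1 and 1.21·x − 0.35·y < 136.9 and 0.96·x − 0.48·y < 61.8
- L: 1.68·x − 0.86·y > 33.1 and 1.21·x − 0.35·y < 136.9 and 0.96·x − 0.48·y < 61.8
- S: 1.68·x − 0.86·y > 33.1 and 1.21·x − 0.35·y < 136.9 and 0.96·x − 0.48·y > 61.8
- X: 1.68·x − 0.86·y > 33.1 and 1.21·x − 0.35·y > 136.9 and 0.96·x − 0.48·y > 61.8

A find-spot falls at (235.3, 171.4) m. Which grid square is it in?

1.68·235.3 − 0.86·171.4 = 247.900, which is > 33.1
1.21·235.3 − 0.35·171.4 = 224.723, which is > 136.9
0.96·235.3 − 0.48·171.4 = 143.616, which is > 61.8
This sign pattern matches X.

X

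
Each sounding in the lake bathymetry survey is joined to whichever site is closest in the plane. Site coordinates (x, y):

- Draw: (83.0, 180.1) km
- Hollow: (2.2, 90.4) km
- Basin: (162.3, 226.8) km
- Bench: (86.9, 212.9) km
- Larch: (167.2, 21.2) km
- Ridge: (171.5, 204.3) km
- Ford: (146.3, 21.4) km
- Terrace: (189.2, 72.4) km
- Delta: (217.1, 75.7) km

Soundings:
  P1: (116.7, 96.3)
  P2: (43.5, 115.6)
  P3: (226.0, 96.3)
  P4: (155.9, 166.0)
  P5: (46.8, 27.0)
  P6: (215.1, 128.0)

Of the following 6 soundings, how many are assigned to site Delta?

2

P1 → Terrace
P2 → Hollow
P3 → Delta
P4 → Ridge
P5 → Hollow
P6 → Delta
2 of the 6 go to Delta.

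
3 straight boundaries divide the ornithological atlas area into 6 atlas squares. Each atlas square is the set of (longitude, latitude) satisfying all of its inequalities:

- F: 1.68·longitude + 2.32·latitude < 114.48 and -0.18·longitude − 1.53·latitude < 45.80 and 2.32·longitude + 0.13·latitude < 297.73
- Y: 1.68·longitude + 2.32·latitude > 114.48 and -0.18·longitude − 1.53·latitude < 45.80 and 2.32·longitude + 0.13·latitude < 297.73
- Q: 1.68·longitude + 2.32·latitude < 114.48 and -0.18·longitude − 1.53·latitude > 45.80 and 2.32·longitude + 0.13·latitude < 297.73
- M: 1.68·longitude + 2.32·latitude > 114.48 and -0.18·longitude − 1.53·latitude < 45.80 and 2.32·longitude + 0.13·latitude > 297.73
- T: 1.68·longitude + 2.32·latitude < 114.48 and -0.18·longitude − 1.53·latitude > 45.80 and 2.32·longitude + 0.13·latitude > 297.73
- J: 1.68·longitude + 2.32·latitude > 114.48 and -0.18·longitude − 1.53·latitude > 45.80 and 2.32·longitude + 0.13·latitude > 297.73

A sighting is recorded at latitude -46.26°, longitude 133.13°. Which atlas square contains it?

J

1.68·133.13 + 2.32·-46.26 = 116.335, which is > 114.48
-0.18·133.13 − 1.53·-46.26 = 46.814, which is > 45.80
2.32·133.13 + 0.13·-46.26 = 302.848, which is > 297.73
This sign pattern matches J.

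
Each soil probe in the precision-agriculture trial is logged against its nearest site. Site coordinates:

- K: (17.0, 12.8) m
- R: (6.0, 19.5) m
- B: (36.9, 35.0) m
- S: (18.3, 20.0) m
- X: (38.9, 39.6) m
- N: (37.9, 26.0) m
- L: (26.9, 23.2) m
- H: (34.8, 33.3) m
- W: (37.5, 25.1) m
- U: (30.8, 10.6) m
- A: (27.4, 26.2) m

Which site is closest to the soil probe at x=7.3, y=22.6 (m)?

R

Squared distances to each site:
K: 190.130; R: 11.300; B: 1029.920; S: 127.760; X: 1287.560; N: 947.920; L: 384.520; H: 870.740; W: 918.290; U: 696.250; A: 416.970.
Minimum at R.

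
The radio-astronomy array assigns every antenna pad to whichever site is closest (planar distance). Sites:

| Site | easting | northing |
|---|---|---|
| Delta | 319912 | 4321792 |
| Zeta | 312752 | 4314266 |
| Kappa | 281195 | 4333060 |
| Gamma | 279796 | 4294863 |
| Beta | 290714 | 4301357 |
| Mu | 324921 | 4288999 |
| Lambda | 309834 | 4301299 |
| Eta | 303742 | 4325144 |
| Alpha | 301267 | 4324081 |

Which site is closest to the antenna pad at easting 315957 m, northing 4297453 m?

Squared distances to each site:
Delta: 608028946.000; Zeta: 292948994.000; Kappa: 2476255093.000; Gamma: 1314326021.000; Beta: 652450265.000; Mu: 151823412.000; Lambda: 52282845.000; Eta: 915997706.000; Alpha: 924846484.000.
Minimum at Lambda.

Lambda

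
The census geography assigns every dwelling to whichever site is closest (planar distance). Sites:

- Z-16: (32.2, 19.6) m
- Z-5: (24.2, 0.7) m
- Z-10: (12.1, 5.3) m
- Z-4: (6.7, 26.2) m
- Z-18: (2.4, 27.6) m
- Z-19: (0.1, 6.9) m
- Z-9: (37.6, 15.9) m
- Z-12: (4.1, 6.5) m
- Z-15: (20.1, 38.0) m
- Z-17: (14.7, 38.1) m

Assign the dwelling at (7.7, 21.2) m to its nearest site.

Z-4

Squared distances to each site:
Z-16: 602.810; Z-5: 692.500; Z-10: 272.170; Z-4: 26.000; Z-18: 69.050; Z-19: 262.250; Z-9: 922.100; Z-12: 229.050; Z-15: 436.000; Z-17: 334.610.
Minimum at Z-4.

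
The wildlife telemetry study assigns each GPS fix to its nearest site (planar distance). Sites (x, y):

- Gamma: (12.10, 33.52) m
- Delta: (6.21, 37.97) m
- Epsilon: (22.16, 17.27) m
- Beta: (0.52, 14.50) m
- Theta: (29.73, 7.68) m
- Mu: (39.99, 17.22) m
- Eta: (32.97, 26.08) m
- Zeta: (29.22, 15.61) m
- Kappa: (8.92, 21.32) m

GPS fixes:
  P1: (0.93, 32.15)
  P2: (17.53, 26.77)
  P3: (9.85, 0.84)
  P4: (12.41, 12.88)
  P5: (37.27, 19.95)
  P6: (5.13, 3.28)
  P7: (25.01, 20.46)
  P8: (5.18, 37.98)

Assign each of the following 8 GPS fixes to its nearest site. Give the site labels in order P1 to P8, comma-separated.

Delta, Gamma, Beta, Kappa, Mu, Beta, Epsilon, Delta

P1 → Delta (d²=61.75)
P2 → Gamma (d²=75.05)
P3 → Beta (d²=273.64)
P4 → Kappa (d²=83.41)
P5 → Mu (d²=14.85)
P6 → Beta (d²=147.14)
P7 → Epsilon (d²=18.30)
P8 → Delta (d²=1.06)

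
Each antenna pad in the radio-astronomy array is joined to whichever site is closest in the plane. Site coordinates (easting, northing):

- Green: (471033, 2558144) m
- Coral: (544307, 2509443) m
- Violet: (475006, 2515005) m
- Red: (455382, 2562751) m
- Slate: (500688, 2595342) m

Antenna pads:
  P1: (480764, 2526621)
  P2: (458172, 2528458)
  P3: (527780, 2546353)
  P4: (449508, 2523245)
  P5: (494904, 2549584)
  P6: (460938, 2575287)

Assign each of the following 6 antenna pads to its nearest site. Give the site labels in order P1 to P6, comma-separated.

P1 → Violet (d²=168086020.00)
P2 → Violet (d²=464366765.00)
P3 → Coral (d²=1635489829.00)
P4 → Violet (d²=718045604.00)
P5 → Green (d²=643098241.00)
P6 → Red (d²=188020432.00)

Violet, Violet, Coral, Violet, Green, Red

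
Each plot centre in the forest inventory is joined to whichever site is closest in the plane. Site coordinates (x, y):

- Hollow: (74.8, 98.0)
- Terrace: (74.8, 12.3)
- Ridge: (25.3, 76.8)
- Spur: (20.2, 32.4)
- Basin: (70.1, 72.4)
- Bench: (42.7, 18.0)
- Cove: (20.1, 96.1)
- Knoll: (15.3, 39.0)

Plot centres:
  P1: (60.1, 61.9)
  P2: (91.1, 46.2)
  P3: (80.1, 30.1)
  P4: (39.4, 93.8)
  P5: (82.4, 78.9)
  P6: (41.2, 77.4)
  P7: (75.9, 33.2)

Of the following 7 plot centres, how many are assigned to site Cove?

P1 → Basin
P2 → Basin
P3 → Terrace
P4 → Cove
P5 → Basin
P6 → Ridge
P7 → Terrace
1 of the 7 goes to Cove.

1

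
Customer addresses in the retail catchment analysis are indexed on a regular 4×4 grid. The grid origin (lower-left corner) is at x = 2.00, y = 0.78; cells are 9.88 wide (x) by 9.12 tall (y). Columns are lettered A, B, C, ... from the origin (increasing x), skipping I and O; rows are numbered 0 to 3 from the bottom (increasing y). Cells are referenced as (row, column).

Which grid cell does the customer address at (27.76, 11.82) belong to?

(1, C)

Column index: ⌊(27.76 − 2.00) / 9.88⌋ = ⌊2.607⌋ = 2 → column C
Row offset from origin: ⌊(11.82 − 0.78) / 9.12⌋ = ⌊1.211⌋ = 1 → row 1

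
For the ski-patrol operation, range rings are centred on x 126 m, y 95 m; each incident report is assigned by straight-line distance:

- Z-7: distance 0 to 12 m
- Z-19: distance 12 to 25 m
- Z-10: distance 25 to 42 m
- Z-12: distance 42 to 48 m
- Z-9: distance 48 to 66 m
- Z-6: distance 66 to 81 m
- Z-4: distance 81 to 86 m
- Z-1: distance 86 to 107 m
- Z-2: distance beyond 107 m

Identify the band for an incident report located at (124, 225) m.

Distance = √((124−126)² + (225−95)²) = √(4.000 + 16900.000) = 130.015 m.
107 ≤ 130.015 < ∞ → Z-2.

Z-2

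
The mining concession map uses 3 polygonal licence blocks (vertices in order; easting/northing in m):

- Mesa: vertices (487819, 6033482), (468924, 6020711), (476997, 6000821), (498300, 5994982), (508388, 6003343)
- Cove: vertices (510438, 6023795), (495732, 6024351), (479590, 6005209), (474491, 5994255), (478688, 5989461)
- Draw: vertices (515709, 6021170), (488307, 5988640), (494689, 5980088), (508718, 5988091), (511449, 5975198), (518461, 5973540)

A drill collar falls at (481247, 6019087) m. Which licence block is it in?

Cast a ray rightward from (481247, 6019087). For each polygon, the edges (by vertex number in listed order) whose endpoints lie on opposite sides of northing = 6019087, where each meets that height, and whether that is right or left of the point:
Mesa: 2–3 at easting≈469583.2 (left), 5–1 at easting≈497643.2 (right) → 1 crossing.
Cove: 2–3 at easting≈491293.0 (right), 5–1 at easting≈506084.3 (right) → 2 crossings.
Draw: 1–2 at easting≈513954.4 (right), 6–1 at easting≈515829.4 (right) → 2 crossings.
Only Mesa has an odd count, so the point is inside Mesa.

Mesa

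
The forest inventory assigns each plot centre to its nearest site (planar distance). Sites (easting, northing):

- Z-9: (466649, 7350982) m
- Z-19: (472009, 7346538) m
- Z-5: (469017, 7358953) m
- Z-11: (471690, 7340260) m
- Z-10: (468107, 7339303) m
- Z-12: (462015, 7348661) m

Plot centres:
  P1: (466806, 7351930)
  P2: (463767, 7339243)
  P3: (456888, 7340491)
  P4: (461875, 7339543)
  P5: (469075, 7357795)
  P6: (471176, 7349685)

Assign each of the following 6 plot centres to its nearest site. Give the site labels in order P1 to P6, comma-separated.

P1 → Z-9 (d²=923353.00)
P2 → Z-10 (d²=18839200.00)
P3 → Z-12 (d²=93035029.00)
P4 → Z-10 (d²=38895424.00)
P5 → Z-5 (d²=1344328.00)
P6 → Z-19 (d²=10597498.00)

Z-9, Z-10, Z-12, Z-10, Z-5, Z-19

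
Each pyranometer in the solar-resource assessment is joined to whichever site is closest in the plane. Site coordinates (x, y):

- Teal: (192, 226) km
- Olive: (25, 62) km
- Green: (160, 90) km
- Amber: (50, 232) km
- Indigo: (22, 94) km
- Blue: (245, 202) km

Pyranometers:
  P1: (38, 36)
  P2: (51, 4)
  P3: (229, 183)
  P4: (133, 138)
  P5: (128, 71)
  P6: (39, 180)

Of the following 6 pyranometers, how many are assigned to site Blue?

1

P1 → Olive
P2 → Olive
P3 → Blue
P4 → Green
P5 → Green
P6 → Amber
1 of the 6 goes to Blue.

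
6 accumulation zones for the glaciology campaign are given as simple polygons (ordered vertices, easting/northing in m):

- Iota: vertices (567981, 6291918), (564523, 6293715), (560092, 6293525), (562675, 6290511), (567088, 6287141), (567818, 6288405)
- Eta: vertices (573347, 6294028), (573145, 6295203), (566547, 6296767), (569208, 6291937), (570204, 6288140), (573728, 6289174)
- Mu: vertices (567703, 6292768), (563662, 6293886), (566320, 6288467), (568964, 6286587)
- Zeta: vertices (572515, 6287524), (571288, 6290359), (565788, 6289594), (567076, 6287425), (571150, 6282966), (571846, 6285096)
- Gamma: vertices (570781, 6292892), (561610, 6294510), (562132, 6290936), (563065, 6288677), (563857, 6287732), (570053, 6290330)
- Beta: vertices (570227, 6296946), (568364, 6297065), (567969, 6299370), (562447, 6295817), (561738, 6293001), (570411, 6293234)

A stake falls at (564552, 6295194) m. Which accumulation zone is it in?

Cast a ray rightward from (564552, 6295194). For each polygon, the edges (by vertex number in listed order) whose endpoints lie on opposite sides of northing = 6295194, where each meets that height, and whether that is right or left of the point:
Iota: no edge straddles that height → 0 crossings.
Eta: 1–2 at easting≈573146.5 (right), 3–4 at easting≈567413.6 (right) → 2 crossings.
Mu: no edge straddles that height → 0 crossings.
Zeta: no edge straddles that height → 0 crossings.
Gamma: no edge straddles that height → 0 crossings.
Beta: 4–5 at easting≈562290.1 (left), 6–1 at easting≈570313.8 (right) → 1 crossing.
Only Beta has an odd count, so the point is inside Beta.

Beta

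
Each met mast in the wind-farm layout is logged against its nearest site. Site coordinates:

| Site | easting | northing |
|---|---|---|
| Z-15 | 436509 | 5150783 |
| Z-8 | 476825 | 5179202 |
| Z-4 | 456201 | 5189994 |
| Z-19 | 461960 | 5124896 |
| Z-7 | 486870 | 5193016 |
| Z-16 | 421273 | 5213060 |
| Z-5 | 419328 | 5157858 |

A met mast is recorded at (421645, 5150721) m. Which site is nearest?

Squared distances to each site:
Z-15: 220942340.000; Z-8: 3855999761.000; Z-4: 2736485665.000; Z-19: 2292229850.000; Z-7: 6043167650.000; Z-16: 3886289305.000; Z-5: 56305258.000.
Minimum at Z-5.

Z-5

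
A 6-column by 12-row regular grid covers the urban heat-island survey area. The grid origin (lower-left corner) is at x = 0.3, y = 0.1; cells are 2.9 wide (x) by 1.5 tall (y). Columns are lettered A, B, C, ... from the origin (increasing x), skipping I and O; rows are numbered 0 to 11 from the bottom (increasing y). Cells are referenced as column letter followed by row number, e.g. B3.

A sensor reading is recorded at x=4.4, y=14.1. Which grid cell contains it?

Column index: ⌊(4.4 − 0.3) / 2.9⌋ = ⌊1.414⌋ = 1 → column B
Row offset from origin: ⌊(14.1 − 0.1) / 1.5⌋ = ⌊9.333⌋ = 9 → row 9

B9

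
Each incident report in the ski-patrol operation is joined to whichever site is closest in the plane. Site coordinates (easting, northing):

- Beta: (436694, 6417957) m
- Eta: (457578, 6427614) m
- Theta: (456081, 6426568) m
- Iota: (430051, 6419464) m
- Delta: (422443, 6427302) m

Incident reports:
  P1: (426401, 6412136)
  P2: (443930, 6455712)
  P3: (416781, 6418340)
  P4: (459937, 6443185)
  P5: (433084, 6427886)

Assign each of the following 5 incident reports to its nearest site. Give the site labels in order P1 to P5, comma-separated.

P1 → Iota (d²=67022084.00)
P2 → Eta (d²=975765508.00)
P3 → Delta (d²=112375688.00)
P4 → Eta (d²=248020922.00)
P5 → Iota (d²=80129173.00)

Iota, Eta, Delta, Eta, Iota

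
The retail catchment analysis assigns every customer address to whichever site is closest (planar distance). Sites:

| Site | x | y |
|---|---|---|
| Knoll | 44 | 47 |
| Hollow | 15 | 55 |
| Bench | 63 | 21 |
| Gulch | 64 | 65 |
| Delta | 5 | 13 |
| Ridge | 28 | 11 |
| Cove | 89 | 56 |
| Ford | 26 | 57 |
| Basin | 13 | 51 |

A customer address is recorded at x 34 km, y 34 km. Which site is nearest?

Knoll

Squared distances to each site:
Knoll: 269.000; Hollow: 802.000; Bench: 1010.000; Gulch: 1861.000; Delta: 1282.000; Ridge: 565.000; Cove: 3509.000; Ford: 593.000; Basin: 730.000.
Minimum at Knoll.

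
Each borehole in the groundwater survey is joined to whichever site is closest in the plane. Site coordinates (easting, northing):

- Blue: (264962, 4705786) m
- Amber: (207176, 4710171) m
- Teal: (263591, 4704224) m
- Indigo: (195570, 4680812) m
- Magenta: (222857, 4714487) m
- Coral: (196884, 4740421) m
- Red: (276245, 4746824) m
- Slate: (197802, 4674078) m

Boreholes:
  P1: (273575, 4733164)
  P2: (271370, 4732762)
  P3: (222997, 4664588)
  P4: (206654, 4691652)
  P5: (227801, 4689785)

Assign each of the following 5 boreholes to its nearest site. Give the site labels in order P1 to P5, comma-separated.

Red, Red, Slate, Indigo, Magenta

P1 → Red (d²=193724500.00)
P2 → Red (d²=221505469.00)
P3 → Slate (d²=724848125.00)
P4 → Indigo (d²=240360656.00)
P5 → Magenta (d²=634631940.00)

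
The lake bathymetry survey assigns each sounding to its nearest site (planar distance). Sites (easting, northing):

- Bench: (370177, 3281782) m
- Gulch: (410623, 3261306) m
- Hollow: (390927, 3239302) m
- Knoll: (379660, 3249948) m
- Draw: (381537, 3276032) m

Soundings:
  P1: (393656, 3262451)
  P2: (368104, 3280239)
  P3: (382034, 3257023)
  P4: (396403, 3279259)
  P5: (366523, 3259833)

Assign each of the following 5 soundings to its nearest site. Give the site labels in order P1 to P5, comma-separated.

P1 → Gulch (d²=289190114.00)
P2 → Bench (d²=6678178.00)
P3 → Knoll (d²=55691501.00)
P4 → Draw (d²=231411485.00)
P5 → Knoll (d²=270293994.00)

Gulch, Bench, Knoll, Draw, Knoll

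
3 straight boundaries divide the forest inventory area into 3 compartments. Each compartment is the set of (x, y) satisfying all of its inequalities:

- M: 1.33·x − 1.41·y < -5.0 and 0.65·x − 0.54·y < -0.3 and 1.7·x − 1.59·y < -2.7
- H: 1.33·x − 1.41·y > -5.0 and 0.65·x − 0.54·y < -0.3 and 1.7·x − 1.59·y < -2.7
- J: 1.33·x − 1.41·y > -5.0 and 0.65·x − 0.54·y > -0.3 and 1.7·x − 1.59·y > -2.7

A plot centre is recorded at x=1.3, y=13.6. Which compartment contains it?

1.33·1.3 − 1.41·13.6 = -17.447, which is < -5.0
0.65·1.3 − 0.54·13.6 = -6.499, which is < -0.3
1.7·1.3 − 1.59·13.6 = -19.414, which is < -2.7
This sign pattern matches M.

M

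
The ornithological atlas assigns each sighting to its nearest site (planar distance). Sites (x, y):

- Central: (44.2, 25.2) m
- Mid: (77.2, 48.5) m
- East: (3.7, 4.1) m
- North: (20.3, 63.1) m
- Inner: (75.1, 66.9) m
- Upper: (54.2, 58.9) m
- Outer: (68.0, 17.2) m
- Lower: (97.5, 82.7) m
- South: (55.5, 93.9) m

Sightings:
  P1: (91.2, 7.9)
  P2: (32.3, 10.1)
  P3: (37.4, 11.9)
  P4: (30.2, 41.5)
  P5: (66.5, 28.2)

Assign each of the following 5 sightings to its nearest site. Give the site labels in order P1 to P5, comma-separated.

P1 → Outer (d²=624.73)
P2 → Central (d²=369.62)
P3 → Central (d²=223.13)
P4 → Central (d²=461.69)
P5 → Outer (d²=123.25)

Outer, Central, Central, Central, Outer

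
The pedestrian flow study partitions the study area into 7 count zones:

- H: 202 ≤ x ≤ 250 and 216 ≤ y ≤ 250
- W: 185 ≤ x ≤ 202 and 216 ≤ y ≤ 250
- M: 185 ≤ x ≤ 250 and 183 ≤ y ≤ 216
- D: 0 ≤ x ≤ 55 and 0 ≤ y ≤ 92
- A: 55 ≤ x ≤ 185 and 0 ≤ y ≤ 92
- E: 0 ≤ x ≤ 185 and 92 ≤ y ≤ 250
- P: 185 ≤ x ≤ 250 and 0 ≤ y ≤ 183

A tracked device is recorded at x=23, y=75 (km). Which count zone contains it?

D

The point has x = 23 and y = 75.
Only D satisfies 0 ≤ x ≤ 55 and 0 ≤ y ≤ 92.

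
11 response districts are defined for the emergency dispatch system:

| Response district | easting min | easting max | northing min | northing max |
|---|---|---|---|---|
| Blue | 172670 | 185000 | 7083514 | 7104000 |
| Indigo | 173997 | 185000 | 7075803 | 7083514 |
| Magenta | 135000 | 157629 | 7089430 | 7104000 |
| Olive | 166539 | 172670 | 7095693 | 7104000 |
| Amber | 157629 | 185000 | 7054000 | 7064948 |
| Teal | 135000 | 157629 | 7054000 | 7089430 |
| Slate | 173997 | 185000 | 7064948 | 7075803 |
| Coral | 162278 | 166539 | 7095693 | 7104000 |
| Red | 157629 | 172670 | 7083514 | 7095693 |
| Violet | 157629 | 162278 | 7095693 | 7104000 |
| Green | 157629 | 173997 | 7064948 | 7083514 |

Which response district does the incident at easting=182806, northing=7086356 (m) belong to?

Blue

The point has easting = 182806 and northing = 7086356.
Only Blue satisfies 172670 ≤ easting ≤ 185000 and 7083514 ≤ northing ≤ 7104000.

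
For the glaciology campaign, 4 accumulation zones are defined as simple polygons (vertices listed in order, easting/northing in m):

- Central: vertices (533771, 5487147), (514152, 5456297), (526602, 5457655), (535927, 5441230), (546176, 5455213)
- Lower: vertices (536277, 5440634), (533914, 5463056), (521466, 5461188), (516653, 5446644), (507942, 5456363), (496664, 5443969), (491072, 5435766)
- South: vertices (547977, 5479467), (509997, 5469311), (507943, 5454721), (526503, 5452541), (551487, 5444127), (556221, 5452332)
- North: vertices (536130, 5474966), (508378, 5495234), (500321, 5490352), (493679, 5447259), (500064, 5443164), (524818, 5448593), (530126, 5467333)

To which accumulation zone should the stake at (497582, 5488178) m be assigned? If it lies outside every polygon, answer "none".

none

Cast a ray rightward from (497582, 5488178). For each polygon, the edges (by vertex number in listed order) whose endpoints lie on opposite sides of northing = 5488178, where each meets that height, and whether that is right or left of the point:
Central: no edge straddles that height → 0 crossings.
Lower: no edge straddles that height → 0 crossings.
South: no edge straddles that height → 0 crossings.
North: 1–2 at easting≈518039.4 (right), 3–4 at easting≈499985.9 (right) → 2 crossings.
All counts are even, so the point lies outside every listed polygon.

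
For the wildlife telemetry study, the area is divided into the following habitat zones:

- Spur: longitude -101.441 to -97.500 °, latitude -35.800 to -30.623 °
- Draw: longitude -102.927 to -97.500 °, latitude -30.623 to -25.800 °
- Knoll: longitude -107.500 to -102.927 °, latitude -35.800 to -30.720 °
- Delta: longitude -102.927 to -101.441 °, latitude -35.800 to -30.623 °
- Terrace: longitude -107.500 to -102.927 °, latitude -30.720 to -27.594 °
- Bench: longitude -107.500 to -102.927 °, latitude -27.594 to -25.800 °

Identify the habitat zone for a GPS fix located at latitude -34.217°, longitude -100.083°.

Spur

The point has longitude = -100.083 and latitude = -34.217.
Only Spur satisfies -101.441 ≤ longitude ≤ -97.500 and -35.800 ≤ latitude ≤ -30.623.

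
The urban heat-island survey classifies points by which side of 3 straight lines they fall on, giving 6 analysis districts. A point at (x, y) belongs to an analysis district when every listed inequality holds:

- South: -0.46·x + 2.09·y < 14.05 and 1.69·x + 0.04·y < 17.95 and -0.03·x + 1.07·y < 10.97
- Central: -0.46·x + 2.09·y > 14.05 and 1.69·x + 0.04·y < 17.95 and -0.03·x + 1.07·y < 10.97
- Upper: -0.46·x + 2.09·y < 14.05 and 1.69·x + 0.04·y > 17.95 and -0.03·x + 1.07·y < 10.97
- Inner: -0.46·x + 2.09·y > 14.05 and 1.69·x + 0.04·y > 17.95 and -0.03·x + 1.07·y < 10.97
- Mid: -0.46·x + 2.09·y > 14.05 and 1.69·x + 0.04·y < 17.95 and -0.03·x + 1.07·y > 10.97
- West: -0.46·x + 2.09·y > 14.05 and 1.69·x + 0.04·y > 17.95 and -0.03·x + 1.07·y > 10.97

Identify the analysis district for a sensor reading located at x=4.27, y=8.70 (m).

Central

-0.46·4.27 + 2.09·8.70 = 16.219, which is > 14.05
1.69·4.27 + 0.04·8.70 = 7.564, which is < 17.95
-0.03·4.27 + 1.07·8.70 = 9.181, which is < 10.97
This sign pattern matches Central.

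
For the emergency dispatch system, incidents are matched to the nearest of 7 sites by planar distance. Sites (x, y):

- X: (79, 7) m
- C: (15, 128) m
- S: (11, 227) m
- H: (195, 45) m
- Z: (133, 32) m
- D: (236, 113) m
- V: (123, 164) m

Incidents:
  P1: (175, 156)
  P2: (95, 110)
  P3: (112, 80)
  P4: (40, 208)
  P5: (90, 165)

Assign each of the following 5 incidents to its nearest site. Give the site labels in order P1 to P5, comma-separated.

P1 → V (d²=2768.00)
P2 → V (d²=3700.00)
P3 → Z (d²=2745.00)
P4 → S (d²=1202.00)
P5 → V (d²=1090.00)

V, V, Z, S, V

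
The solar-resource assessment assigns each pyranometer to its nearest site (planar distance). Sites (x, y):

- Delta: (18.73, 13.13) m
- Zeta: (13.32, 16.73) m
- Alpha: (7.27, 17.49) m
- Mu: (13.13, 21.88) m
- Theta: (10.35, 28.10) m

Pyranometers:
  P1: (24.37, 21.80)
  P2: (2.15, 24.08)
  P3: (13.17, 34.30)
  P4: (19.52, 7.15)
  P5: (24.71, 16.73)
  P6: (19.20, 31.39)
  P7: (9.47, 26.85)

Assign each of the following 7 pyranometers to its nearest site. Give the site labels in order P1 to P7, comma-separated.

Delta, Alpha, Theta, Delta, Delta, Theta, Theta

P1 → Delta (d²=106.98)
P2 → Alpha (d²=69.64)
P3 → Theta (d²=46.39)
P4 → Delta (d²=36.38)
P5 → Delta (d²=48.72)
P6 → Theta (d²=89.15)
P7 → Theta (d²=2.34)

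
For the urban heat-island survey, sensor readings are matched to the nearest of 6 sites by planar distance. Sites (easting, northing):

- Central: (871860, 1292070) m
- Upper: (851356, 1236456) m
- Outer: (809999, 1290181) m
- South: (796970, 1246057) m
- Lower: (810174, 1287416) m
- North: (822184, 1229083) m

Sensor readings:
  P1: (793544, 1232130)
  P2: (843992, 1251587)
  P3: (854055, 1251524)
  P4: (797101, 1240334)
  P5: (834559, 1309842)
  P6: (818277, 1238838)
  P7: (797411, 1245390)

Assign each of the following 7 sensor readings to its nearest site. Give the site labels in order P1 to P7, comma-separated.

South, Upper, Upper, South, Outer, North, South

P1 → South (d²=205698805.00)
P2 → Upper (d²=283175657.00)
P3 → Upper (d²=234329225.00)
P4 → South (d²=32769890.00)
P5 → Outer (d²=989748521.00)
P6 → North (d²=110424674.00)
P7 → South (d²=639370.00)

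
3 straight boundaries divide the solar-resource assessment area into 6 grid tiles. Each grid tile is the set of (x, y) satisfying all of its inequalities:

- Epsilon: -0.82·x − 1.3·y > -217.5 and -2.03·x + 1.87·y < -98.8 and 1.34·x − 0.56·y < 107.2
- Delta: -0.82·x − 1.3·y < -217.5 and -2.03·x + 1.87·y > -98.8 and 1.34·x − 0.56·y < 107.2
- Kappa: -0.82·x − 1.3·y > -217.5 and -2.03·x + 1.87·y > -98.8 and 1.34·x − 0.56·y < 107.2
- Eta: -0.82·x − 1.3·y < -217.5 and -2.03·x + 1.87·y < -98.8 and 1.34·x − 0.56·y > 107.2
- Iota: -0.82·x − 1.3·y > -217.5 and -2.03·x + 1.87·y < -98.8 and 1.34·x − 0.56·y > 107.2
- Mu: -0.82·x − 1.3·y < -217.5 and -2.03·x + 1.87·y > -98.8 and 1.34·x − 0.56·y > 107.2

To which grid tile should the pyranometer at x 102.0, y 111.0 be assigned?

-0.82·102.0 − 1.3·111.0 = -227.940, which is < -217.5
-2.03·102.0 + 1.87·111.0 = 0.510, which is > -98.8
1.34·102.0 − 0.56·111.0 = 74.520, which is < 107.2
This sign pattern matches Delta.

Delta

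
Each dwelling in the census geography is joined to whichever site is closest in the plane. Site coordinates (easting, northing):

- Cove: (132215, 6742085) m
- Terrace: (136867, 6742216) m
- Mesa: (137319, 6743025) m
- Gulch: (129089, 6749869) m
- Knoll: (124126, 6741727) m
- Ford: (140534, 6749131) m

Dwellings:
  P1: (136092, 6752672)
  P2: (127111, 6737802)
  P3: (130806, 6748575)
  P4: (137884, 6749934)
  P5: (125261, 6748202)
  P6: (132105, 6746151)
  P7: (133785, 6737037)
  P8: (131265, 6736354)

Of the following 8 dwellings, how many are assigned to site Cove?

P1 → Ford
P2 → Knoll
P3 → Gulch
P4 → Ford
P5 → Gulch
P6 → Cove
P7 → Cove
P8 → Cove
3 of the 8 go to Cove.

3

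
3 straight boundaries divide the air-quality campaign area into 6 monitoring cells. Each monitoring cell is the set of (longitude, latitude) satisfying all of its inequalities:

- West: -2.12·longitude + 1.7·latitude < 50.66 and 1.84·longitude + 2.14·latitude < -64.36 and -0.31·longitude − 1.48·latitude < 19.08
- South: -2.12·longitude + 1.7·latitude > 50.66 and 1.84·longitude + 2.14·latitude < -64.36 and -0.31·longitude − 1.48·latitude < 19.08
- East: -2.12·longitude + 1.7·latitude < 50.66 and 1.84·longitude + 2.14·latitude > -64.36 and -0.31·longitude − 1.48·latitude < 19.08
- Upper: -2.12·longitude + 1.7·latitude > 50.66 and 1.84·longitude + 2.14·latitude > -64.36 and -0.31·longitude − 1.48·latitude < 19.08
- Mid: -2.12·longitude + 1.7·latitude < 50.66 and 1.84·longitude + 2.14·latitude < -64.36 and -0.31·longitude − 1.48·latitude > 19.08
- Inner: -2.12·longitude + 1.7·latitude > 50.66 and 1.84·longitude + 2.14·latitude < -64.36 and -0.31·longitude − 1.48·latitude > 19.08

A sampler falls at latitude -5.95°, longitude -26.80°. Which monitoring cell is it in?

East

-2.12·-26.80 + 1.7·-5.95 = 46.701, which is < 50.66
1.84·-26.80 + 2.14·-5.95 = -62.045, which is > -64.36
-0.31·-26.80 − 1.48·-5.95 = 17.114, which is < 19.08
This sign pattern matches East.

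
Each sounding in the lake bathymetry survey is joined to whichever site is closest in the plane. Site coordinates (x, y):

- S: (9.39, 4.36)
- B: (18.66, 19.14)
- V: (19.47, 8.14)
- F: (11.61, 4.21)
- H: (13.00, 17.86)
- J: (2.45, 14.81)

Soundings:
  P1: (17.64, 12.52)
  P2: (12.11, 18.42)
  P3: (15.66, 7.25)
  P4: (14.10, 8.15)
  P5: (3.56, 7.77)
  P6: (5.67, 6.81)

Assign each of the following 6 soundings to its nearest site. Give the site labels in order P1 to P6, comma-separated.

V, H, V, F, S, S

P1 → V (d²=22.53)
P2 → H (d²=1.11)
P3 → V (d²=15.31)
P4 → F (d²=21.72)
P5 → S (d²=45.62)
P6 → S (d²=19.84)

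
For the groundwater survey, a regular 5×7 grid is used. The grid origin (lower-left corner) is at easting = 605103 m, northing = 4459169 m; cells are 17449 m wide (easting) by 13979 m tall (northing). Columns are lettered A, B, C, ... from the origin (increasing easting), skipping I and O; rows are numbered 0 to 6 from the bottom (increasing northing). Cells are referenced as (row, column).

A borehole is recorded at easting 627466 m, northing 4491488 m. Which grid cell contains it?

(2, B)

Column index: ⌊(627466 − 605103) / 17449⌋ = ⌊1.282⌋ = 1 → column B
Row offset from origin: ⌊(4491488 − 4459169) / 13979⌋ = ⌊2.312⌋ = 2 → row 2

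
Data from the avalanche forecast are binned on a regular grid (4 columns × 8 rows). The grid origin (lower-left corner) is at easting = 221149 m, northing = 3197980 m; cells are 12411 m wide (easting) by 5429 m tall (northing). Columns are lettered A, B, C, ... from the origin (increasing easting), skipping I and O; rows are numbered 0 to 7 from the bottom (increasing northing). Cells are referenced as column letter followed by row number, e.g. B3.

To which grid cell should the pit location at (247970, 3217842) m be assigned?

C3

Column index: ⌊(247970 − 221149) / 12411⌋ = ⌊2.161⌋ = 2 → column C
Row offset from origin: ⌊(3217842 − 3197980) / 5429⌋ = ⌊3.659⌋ = 3 → row 3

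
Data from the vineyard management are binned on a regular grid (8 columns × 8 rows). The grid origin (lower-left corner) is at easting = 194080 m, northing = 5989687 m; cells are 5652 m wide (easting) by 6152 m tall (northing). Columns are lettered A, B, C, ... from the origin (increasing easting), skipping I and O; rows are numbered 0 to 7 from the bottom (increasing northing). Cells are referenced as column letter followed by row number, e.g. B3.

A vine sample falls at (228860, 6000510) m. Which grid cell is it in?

Column index: ⌊(228860 − 194080) / 5652⌋ = ⌊6.154⌋ = 6 → column G
Row offset from origin: ⌊(6000510 − 5989687) / 6152⌋ = ⌊1.759⌋ = 1 → row 1

G1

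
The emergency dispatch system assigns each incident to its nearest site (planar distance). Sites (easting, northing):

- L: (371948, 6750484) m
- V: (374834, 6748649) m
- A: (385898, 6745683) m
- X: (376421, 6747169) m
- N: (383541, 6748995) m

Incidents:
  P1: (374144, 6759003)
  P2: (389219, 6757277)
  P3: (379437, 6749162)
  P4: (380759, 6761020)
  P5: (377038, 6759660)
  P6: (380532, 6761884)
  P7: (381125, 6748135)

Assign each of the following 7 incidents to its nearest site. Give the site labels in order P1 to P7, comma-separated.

L, N, X, N, L, N, N

P1 → L (d²=77395777.00)
P2 → N (d²=100831208.00)
P3 → X (d²=13068305.00)
P4 → N (d²=152340149.00)
P5 → L (d²=110107076.00)
P6 → N (d²=175180402.00)
P7 → N (d²=6576656.00)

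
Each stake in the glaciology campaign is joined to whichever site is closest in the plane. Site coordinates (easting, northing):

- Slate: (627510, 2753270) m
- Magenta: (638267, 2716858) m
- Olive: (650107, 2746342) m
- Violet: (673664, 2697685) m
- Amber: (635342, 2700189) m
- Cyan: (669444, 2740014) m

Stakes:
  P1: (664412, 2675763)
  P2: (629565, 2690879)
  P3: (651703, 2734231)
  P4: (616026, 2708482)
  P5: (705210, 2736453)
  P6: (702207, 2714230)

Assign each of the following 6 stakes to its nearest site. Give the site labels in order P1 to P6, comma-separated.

Violet, Amber, Olive, Amber, Cyan, Violet

P1 → Violet (d²=566173588.00)
P2 → Amber (d²=120049829.00)
P3 → Olive (d²=149223537.00)
P4 → Amber (d²=441881705.00)
P5 → Cyan (d²=1291887477.00)
P6 → Violet (d²=1088439874.00)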